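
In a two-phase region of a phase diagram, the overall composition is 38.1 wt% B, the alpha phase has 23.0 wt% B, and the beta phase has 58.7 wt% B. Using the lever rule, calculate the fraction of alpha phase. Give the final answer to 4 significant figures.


f_alpha = (C_beta - C0) / (C_beta - C_alpha)
f_alpha = (58.7 - 38.1) / (58.7 - 23.0)
f_alpha = 0.577


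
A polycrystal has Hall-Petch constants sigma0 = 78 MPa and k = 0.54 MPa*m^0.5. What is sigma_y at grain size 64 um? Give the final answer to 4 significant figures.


sigma_y = sigma0 + k / sqrt(d)
d = 64 um = 6.4e-05 m
sigma_y = 78 + 0.54 / sqrt(6.4e-05)
sigma_y = 145.5 MPa


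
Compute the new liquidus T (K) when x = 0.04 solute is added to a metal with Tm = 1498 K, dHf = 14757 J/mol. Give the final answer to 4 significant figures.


dT = R*Tm^2*x / dHf
dT = 8.314 * 1498^2 * 0.04 / 14757
dT = 50.5703 K
T_new = 1498 - 50.5703 = 1447 K


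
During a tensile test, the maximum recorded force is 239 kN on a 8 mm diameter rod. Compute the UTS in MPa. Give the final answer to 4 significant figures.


A0 = pi*(d/2)^2 = pi*(8/2)^2 = 50.2655 mm^2
UTS = F_max / A0 = 239*1000 / 50.2655
UTS = 4755 MPa


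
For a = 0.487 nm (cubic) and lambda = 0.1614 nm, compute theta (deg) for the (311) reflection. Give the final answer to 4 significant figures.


d = a / sqrt(h^2+k^2+l^2)
d = 0.487 / sqrt(11) = 0.146836 nm
lambda = 2*d*sin(theta)  =>  sin(theta) = lambda / (2*d)
sin(theta) = 0.1614 / (2 * 0.146836) = 0.549593
theta = 33.34 deg


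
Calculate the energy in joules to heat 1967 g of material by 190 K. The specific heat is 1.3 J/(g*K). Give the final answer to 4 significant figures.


Q = m * cp * dT
Q = 1967 * 1.3 * 190
Q = 485800 J


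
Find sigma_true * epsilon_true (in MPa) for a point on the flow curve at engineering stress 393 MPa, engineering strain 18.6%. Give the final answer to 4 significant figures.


sigma_true = sigma_eng * (1 + epsilon_eng)
sigma_true = 393 * (1 + 0.186) = 466.098 MPa
epsilon_true = ln(1 + epsilon_eng)
epsilon_true = ln(1 + 0.186) = 0.170586
sigma_true * epsilon_true = 466.098 * 0.170586 = 79.51 MPa


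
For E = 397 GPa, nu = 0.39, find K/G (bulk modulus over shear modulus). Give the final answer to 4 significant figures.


G = E / (2*(1+nu))
G = 397 / (2*(1+0.39)) = 142.806 GPa
K = E / (3*(1-2*nu))
K = 397 / (3*(1-2*0.39)) = 601.515 GPa
K/G = 601.515 / 142.806 = 4.212


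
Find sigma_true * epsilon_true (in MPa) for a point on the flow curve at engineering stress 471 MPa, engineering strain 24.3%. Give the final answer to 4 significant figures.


sigma_true = sigma_eng * (1 + epsilon_eng)
sigma_true = 471 * (1 + 0.243) = 585.453 MPa
epsilon_true = ln(1 + epsilon_eng)
epsilon_true = ln(1 + 0.243) = 0.217528
sigma_true * epsilon_true = 585.453 * 0.217528 = 127.4 MPa


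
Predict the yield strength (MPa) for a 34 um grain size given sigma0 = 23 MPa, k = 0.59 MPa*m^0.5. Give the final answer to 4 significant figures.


sigma_y = sigma0 + k / sqrt(d)
d = 34 um = 3.4e-05 m
sigma_y = 23 + 0.59 / sqrt(3.4e-05)
sigma_y = 124.2 MPa


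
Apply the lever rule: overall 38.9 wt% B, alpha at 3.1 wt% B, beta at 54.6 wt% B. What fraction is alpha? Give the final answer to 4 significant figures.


f_alpha = (C_beta - C0) / (C_beta - C_alpha)
f_alpha = (54.6 - 38.9) / (54.6 - 3.1)
f_alpha = 0.3049


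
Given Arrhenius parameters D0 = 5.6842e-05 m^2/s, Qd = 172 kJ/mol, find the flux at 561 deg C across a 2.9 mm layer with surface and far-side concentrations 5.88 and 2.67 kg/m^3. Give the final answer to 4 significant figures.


Step 1: D = D0 * exp(-Qd/(R*T))
T = 561 + 273.15 = 834.15 K
D = 5.6842e-05 * exp(-172e3 / (8.314 * 834.15)) = 9.62955e-16 m^2/s
Step 2: J = D * (C1 - C2) / dx
J = 9.62955e-16 * (5.88 - 2.67) / 2.9e-03
J = 1.066e-12 kg/(m^2*s)


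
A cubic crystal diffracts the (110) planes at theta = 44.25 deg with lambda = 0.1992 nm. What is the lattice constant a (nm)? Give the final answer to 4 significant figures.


d = lambda / (2*sin(theta))
d = 0.1992 / (2*sin(44.25 deg))
d = 0.142736 nm
a = d * sqrt(h^2+k^2+l^2) = 0.142736 * sqrt(2)
a = 0.2019 nm


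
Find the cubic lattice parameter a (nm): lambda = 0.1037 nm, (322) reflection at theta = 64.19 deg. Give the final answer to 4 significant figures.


d = lambda / (2*sin(theta))
d = 0.1037 / (2*sin(64.19 deg))
d = 0.0575956 nm
a = d * sqrt(h^2+k^2+l^2) = 0.0575956 * sqrt(17)
a = 0.2375 nm


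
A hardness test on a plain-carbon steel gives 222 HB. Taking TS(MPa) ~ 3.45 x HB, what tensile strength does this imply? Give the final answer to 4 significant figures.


TS (MPa) = 3.45 * HB
TS = 3.45 * 222
TS = 765.9 MPa


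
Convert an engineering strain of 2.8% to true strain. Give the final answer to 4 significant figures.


epsilon_true = ln(1 + epsilon_eng)
epsilon_true = ln(1 + 0.028)
epsilon_true = 0.02762


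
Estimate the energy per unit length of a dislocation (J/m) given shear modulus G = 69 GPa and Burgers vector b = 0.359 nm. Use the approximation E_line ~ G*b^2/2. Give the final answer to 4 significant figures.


E = G*b^2/2
b = 0.359 nm = 3.59e-10 m
G = 69 GPa = 6.9e+10 Pa
E = 0.5 * 6.9e+10 * (3.59e-10)^2
E = 4.446e-09 J/m


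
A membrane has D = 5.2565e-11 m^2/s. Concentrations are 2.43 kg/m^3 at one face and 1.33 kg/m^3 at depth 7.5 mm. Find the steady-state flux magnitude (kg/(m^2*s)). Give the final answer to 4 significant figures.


J = -D * (dC/dx) = D * (C1 - C2) / dx
J = 5.2565e-11 * (2.43 - 1.33) / 7.5e-03
J = 7.71e-09 kg/(m^2*s)


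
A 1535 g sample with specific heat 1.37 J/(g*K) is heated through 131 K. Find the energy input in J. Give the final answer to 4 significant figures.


Q = m * cp * dT
Q = 1535 * 1.37 * 131
Q = 275500 J


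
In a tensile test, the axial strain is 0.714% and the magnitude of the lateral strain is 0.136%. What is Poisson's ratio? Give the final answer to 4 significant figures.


nu = -epsilon_lat / epsilon_axial
Lateral strain is contraction (negative), so using magnitudes:
nu = 0.136 / 0.714
nu = 0.1905


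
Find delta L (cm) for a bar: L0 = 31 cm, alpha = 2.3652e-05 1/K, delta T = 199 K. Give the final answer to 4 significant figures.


dL = L0 * alpha * dT
dL = 31 * 2.3652e-05 * 199
dL = 0.1459 cm


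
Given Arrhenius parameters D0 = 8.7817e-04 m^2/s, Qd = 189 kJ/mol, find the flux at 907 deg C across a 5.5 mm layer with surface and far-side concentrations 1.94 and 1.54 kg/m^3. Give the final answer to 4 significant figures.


Step 1: D = D0 * exp(-Qd/(R*T))
T = 907 + 273.15 = 1180.15 K
D = 8.7817e-04 * exp(-189e3 / (8.314 * 1180.15)) = 3.78394e-12 m^2/s
Step 2: J = D * (C1 - C2) / dx
J = 3.78394e-12 * (1.94 - 1.54) / 5.5e-03
J = 2.752e-10 kg/(m^2*s)


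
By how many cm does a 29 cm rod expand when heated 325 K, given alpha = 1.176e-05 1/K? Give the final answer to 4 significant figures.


dL = L0 * alpha * dT
dL = 29 * 1.176e-05 * 325
dL = 0.1108 cm


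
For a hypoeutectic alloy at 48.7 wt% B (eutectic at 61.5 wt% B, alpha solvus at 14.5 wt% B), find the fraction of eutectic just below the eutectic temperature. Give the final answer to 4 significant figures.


f_primary = (C_e - C0) / (C_e - C_alpha_max)
f_primary = (61.5 - 48.7) / (61.5 - 14.5)
f_primary = 0.27234
f_eutectic = 1 - 0.27234 = 0.7277


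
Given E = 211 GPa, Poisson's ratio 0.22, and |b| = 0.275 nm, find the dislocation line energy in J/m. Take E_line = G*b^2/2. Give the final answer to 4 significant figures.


Step 1: G = E / (2*(1+nu))
G = 211 / (2*(1+0.22)) = 86.4754 GPa = 8.64754e+10 Pa
Step 2: E_line = G*b^2/2
b = 0.275 nm = 2.75e-10 m
E_line = 0.5 * 8.64754e+10 * (2.75e-10)^2 = 3.27e-09 J/m


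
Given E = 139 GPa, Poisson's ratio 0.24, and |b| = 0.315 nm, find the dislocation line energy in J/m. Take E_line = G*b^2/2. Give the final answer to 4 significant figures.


Step 1: G = E / (2*(1+nu))
G = 139 / (2*(1+0.24)) = 56.0484 GPa = 5.60484e+10 Pa
Step 2: E_line = G*b^2/2
b = 0.315 nm = 3.15e-10 m
E_line = 0.5 * 5.60484e+10 * (3.15e-10)^2 = 2.781e-09 J/m


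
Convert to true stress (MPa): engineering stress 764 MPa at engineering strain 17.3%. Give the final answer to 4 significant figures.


sigma_true = sigma_eng * (1 + epsilon_eng)
sigma_true = 764 * (1 + 0.173)
sigma_true = 896.2 MPa


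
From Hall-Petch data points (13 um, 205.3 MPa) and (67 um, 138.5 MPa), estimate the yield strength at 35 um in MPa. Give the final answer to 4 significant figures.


sigma_y = sigma0 + k / sqrt(d)
1/sqrt(d1) = 1/sqrt(1.3e-05) = 277.35;  1/sqrt(d2) = 122.169
k = (sigma1 - sigma2) / (1/sqrt(d1) - 1/sqrt(d2)) = (205.3 - 138.5) / (277.35 - 122.169) = 0.430466 MPa*m^0.5
sigma0 = sigma1 - k/sqrt(d1) = 205.3 - 0.430466*277.35 = 85.9102 MPa
sigma_y(d3) = 85.9102 + 0.430466 / sqrt(3.5e-05) = 158.7 MPa


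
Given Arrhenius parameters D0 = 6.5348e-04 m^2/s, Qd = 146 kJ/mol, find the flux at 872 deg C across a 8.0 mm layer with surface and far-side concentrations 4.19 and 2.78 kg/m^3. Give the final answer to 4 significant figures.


Step 1: D = D0 * exp(-Qd/(R*T))
T = 872 + 273.15 = 1145.15 K
D = 6.5348e-04 * exp(-146e3 / (8.314 * 1145.15)) = 1.43014e-10 m^2/s
Step 2: J = D * (C1 - C2) / dx
J = 1.43014e-10 * (4.19 - 2.78) / 8e-03
J = 2.521e-08 kg/(m^2*s)


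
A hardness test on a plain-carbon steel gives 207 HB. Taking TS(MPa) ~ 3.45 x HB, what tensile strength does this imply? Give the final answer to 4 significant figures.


TS (MPa) = 3.45 * HB
TS = 3.45 * 207
TS = 714.2 MPa


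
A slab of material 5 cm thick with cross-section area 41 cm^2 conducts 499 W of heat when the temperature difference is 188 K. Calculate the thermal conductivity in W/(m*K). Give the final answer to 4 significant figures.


k = Q*L / (A*dT)
L = 0.05 m, A = 4.1e-03 m^2
k = 499 * 0.05 / (4.1e-03 * 188)
k = 32.37 W/(m*K)


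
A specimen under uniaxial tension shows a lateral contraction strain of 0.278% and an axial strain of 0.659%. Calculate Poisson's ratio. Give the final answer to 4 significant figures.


nu = -epsilon_lat / epsilon_axial
Lateral strain is contraction (negative), so using magnitudes:
nu = 0.278 / 0.659
nu = 0.4219


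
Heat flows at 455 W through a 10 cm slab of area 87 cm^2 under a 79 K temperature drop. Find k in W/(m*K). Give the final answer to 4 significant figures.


k = Q*L / (A*dT)
L = 0.1 m, A = 8.7e-03 m^2
k = 455 * 0.1 / (8.7e-03 * 79)
k = 66.2 W/(m*K)


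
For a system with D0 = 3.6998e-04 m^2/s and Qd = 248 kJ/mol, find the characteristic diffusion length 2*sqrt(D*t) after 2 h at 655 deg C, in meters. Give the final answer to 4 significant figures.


Step 1: D = D0 * exp(-Qd/(R*T))
T = 928.15 K
D = 3.6998e-04 * exp(-248e3 / (8.314 * 928.15)) = 4.08012e-18 m^2/s
Step 2: L = 2*sqrt(D*t)
t = 2 h = 7200 s
L = 2*sqrt(4.08012e-18 * 7200) = 3.428e-07 m


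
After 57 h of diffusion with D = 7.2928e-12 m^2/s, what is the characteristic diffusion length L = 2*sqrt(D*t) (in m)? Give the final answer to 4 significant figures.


t = 57 hr = 205200 s
Diffusion length = 2*sqrt(D*t)
= 2*sqrt(7.2928e-12 * 205200)
= 2.447e-03 m


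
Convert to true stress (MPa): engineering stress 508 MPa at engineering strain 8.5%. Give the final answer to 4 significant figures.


sigma_true = sigma_eng * (1 + epsilon_eng)
sigma_true = 508 * (1 + 0.085)
sigma_true = 551.2 MPa


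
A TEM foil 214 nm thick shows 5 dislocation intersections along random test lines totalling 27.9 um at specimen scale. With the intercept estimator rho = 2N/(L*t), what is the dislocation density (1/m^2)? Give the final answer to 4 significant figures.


rho = 2N / (L * t)
L = 27.9 um = 2.79e-05 m, t = 214 nm = 2.14e-07 m
rho = 2 * 5 / (2.79e-05 * 2.14e-07)
rho = 1.675e+12 1/m^2


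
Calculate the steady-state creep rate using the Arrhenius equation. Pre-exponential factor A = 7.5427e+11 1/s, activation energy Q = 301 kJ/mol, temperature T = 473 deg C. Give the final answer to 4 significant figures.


rate = A * exp(-Q / (R*T))
T = 473 + 273.15 = 746.15 K
rate = 7.5427e+11 * exp(-301e3 / (8.314 * 746.15))
rate = 6.384e-10 1/s


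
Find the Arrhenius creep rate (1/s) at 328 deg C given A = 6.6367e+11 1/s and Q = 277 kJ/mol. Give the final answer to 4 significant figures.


rate = A * exp(-Q / (R*T))
T = 328 + 273.15 = 601.15 K
rate = 6.6367e+11 * exp(-277e3 / (8.314 * 601.15))
rate = 5.652e-13 1/s


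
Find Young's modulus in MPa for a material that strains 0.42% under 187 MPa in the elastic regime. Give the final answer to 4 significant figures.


E = sigma / epsilon
epsilon = 0.42% = 4.2e-03
E = 187 / 4.2e-03
E = 44520 MPa


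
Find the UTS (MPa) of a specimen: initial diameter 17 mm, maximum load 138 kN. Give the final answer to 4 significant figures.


A0 = pi*(d/2)^2 = pi*(17/2)^2 = 226.98 mm^2
UTS = F_max / A0 = 138*1000 / 226.98
UTS = 608 MPa


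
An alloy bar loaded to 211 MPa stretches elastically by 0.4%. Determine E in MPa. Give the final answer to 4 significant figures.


E = sigma / epsilon
epsilon = 0.4% = 4e-03
E = 211 / 4e-03
E = 52750 MPa


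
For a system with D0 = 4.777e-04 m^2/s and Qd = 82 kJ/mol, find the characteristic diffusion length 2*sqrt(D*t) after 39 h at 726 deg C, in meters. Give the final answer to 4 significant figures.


Step 1: D = D0 * exp(-Qd/(R*T))
T = 999.15 K
D = 4.777e-04 * exp(-82e3 / (8.314 * 999.15)) = 2.4667e-08 m^2/s
Step 2: L = 2*sqrt(D*t)
t = 39 h = 140400 s
L = 2*sqrt(2.4667e-08 * 140400) = 0.1177 m


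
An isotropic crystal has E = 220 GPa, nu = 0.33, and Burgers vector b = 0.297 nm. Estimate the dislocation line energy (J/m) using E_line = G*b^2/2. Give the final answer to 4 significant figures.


Step 1: G = E / (2*(1+nu))
G = 220 / (2*(1+0.33)) = 82.7068 GPa = 8.27068e+10 Pa
Step 2: E_line = G*b^2/2
b = 0.297 nm = 2.97e-10 m
E_line = 0.5 * 8.27068e+10 * (2.97e-10)^2 = 3.648e-09 J/m


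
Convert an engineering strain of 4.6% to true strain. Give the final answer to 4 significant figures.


epsilon_true = ln(1 + epsilon_eng)
epsilon_true = ln(1 + 0.046)
epsilon_true = 0.04497


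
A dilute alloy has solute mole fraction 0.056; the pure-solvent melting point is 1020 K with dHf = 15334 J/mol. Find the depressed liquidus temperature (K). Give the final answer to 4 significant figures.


dT = R*Tm^2*x / dHf
dT = 8.314 * 1020^2 * 0.056 / 15334
dT = 31.5895 K
T_new = 1020 - 31.5895 = 988.4 K


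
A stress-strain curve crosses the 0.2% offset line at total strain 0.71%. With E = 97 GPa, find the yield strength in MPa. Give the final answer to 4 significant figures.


Offset strain = 0.002
Elastic strain at yield = total_strain - offset = 7.1e-03 - 0.002 = 5.1e-03
sigma_y = E * elastic_strain = 97000 * 5.1e-03
sigma_y = 494.7 MPa


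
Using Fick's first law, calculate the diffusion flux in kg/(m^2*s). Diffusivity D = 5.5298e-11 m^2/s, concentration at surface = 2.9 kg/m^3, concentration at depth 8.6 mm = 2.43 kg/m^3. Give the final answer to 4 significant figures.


J = -D * (dC/dx) = D * (C1 - C2) / dx
J = 5.5298e-11 * (2.9 - 2.43) / 8.6e-03
J = 3.022e-09 kg/(m^2*s)


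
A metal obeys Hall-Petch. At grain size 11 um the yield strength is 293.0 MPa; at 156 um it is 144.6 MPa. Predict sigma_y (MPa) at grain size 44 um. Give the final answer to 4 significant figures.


sigma_y = sigma0 + k / sqrt(d)
1/sqrt(d1) = 1/sqrt(1.1e-05) = 301.511;  1/sqrt(d2) = 80.0641
k = (sigma1 - sigma2) / (1/sqrt(d1) - 1/sqrt(d2)) = (293.0 - 144.6) / (301.511 - 80.0641) = 0.670137 MPa*m^0.5
sigma0 = sigma1 - k/sqrt(d1) = 293.0 - 0.670137*301.511 = 90.9461 MPa
sigma_y(d3) = 90.9461 + 0.670137 / sqrt(4.4e-05) = 192 MPa


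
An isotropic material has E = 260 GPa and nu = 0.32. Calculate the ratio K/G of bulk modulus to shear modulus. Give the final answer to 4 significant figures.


G = E / (2*(1+nu))
G = 260 / (2*(1+0.32)) = 98.4848 GPa
K = E / (3*(1-2*nu))
K = 260 / (3*(1-2*0.32)) = 240.741 GPa
K/G = 240.741 / 98.4848 = 2.444


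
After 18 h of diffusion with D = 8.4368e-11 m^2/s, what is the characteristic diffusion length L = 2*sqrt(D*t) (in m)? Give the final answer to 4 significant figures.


t = 18 hr = 64800 s
Diffusion length = 2*sqrt(D*t)
= 2*sqrt(8.4368e-11 * 64800)
= 4.676e-03 m


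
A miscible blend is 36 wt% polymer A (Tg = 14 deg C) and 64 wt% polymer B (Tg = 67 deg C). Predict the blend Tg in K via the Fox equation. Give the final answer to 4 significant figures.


1/Tg = w1/Tg1 + w2/Tg2 (in Kelvin)
Tg1 = 287.15 K, Tg2 = 340.15 K
1/Tg = 0.36/287.15 + 0.64/340.15
Tg = 319 K


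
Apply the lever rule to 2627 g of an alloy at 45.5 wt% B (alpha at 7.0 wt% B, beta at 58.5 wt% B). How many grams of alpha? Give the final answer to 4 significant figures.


f_alpha = (C_beta - C0) / (C_beta - C_alpha)
f_alpha = (58.5 - 45.5) / (58.5 - 7.0) = 0.252427
m_alpha = f_alpha * m_total = 0.252427 * 2627 = 663.1 g


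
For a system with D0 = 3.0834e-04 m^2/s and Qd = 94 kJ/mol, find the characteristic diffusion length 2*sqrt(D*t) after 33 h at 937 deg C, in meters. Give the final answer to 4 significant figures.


Step 1: D = D0 * exp(-Qd/(R*T))
T = 1210.15 K
D = 3.0834e-04 * exp(-94e3 / (8.314 * 1210.15)) = 2.70078e-08 m^2/s
Step 2: L = 2*sqrt(D*t)
t = 33 h = 118800 s
L = 2*sqrt(2.70078e-08 * 118800) = 0.1133 m


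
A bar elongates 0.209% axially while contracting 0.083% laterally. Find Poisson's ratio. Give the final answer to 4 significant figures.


nu = -epsilon_lat / epsilon_axial
Lateral strain is contraction (negative), so using magnitudes:
nu = 0.083 / 0.209
nu = 0.3971


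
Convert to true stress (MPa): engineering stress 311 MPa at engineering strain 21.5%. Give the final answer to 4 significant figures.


sigma_true = sigma_eng * (1 + epsilon_eng)
sigma_true = 311 * (1 + 0.215)
sigma_true = 377.9 MPa


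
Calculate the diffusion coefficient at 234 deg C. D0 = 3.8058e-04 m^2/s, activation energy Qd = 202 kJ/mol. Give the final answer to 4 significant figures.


D = D0 * exp(-Qd / (R*T))
T = 507.15 K
D = 3.8058e-04 * exp(-202e3 / (8.314 * 507.15))
D = 5.949e-25 m^2/s


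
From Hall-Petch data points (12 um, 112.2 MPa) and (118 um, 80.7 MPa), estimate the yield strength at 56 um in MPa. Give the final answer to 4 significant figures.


sigma_y = sigma0 + k / sqrt(d)
1/sqrt(d1) = 1/sqrt(1.2e-05) = 288.675;  1/sqrt(d2) = 92.0575
k = (sigma1 - sigma2) / (1/sqrt(d1) - 1/sqrt(d2)) = (112.2 - 80.7) / (288.675 - 92.0575) = 0.160209 MPa*m^0.5
sigma0 = sigma1 - k/sqrt(d1) = 112.2 - 0.160209*288.675 = 65.9515 MPa
sigma_y(d3) = 65.9515 + 0.160209 / sqrt(5.6e-05) = 87.36 MPa


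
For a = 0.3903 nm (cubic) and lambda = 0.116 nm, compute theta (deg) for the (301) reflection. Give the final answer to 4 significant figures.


d = a / sqrt(h^2+k^2+l^2)
d = 0.3903 / sqrt(10) = 0.123424 nm
lambda = 2*d*sin(theta)  =>  sin(theta) = lambda / (2*d)
sin(theta) = 0.116 / (2 * 0.123424) = 0.469926
theta = 28.03 deg


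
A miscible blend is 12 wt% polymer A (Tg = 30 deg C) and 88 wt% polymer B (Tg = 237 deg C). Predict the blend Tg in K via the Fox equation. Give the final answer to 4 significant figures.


1/Tg = w1/Tg1 + w2/Tg2 (in Kelvin)
Tg1 = 303.15 K, Tg2 = 510.15 K
1/Tg = 0.12/303.15 + 0.88/510.15
Tg = 471.5 K


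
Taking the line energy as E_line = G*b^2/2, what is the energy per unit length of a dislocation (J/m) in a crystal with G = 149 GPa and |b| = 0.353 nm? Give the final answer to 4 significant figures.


E = G*b^2/2
b = 0.353 nm = 3.53e-10 m
G = 149 GPa = 1.49e+11 Pa
E = 0.5 * 1.49e+11 * (3.53e-10)^2
E = 9.283e-09 J/m


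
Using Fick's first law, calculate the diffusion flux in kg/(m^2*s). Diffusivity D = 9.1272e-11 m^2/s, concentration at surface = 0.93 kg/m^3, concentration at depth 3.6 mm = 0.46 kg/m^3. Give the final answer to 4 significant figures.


J = -D * (dC/dx) = D * (C1 - C2) / dx
J = 9.1272e-11 * (0.93 - 0.46) / 3.6e-03
J = 1.192e-08 kg/(m^2*s)


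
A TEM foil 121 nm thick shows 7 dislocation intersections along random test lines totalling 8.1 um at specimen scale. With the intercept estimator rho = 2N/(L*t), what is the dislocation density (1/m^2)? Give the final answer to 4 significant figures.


rho = 2N / (L * t)
L = 8.1 um = 8.1e-06 m, t = 121 nm = 1.21e-07 m
rho = 2 * 7 / (8.1e-06 * 1.21e-07)
rho = 1.428e+13 1/m^2


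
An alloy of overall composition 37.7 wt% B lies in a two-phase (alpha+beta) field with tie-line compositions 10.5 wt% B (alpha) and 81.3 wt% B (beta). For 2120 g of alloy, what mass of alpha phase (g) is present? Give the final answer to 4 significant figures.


f_alpha = (C_beta - C0) / (C_beta - C_alpha)
f_alpha = (81.3 - 37.7) / (81.3 - 10.5) = 0.615819
m_alpha = f_alpha * m_total = 0.615819 * 2120 = 1306 g


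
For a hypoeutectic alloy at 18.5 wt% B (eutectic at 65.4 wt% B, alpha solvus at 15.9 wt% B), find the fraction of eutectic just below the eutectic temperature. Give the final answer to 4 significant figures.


f_primary = (C_e - C0) / (C_e - C_alpha_max)
f_primary = (65.4 - 18.5) / (65.4 - 15.9)
f_primary = 0.947475
f_eutectic = 1 - 0.947475 = 0.05253


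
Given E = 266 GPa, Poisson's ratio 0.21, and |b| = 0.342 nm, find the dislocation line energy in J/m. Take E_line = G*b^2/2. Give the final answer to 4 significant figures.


Step 1: G = E / (2*(1+nu))
G = 266 / (2*(1+0.21)) = 109.917 GPa = 1.09917e+11 Pa
Step 2: E_line = G*b^2/2
b = 0.342 nm = 3.42e-10 m
E_line = 0.5 * 1.09917e+11 * (3.42e-10)^2 = 6.428e-09 J/m


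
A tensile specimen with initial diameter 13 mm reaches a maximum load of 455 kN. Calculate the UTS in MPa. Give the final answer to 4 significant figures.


A0 = pi*(d/2)^2 = pi*(13/2)^2 = 132.732 mm^2
UTS = F_max / A0 = 455*1000 / 132.732
UTS = 3428 MPa


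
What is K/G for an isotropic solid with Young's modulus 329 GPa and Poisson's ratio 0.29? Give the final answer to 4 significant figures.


G = E / (2*(1+nu))
G = 329 / (2*(1+0.29)) = 127.519 GPa
K = E / (3*(1-2*nu))
K = 329 / (3*(1-2*0.29)) = 261.111 GPa
K/G = 261.111 / 127.519 = 2.048


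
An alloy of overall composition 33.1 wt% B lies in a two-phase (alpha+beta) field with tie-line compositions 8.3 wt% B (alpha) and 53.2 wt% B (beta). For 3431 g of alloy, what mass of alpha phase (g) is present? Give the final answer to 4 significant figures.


f_alpha = (C_beta - C0) / (C_beta - C_alpha)
f_alpha = (53.2 - 33.1) / (53.2 - 8.3) = 0.447661
m_alpha = f_alpha * m_total = 0.447661 * 3431 = 1536 g


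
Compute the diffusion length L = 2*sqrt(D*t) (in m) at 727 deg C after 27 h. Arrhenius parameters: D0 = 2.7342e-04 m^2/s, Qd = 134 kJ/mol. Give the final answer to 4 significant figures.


Step 1: D = D0 * exp(-Qd/(R*T))
T = 1000.15 K
D = 2.7342e-04 * exp(-134e3 / (8.314 * 1000.15)) = 2.74275e-11 m^2/s
Step 2: L = 2*sqrt(D*t)
t = 27 h = 97200 s
L = 2*sqrt(2.74275e-11 * 97200) = 3.266e-03 m


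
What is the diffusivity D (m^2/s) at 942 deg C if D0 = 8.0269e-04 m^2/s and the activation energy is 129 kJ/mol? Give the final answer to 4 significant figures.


D = D0 * exp(-Qd / (R*T))
T = 1215.15 K
D = 8.0269e-04 * exp(-129e3 / (8.314 * 1215.15))
D = 2.286e-09 m^2/s


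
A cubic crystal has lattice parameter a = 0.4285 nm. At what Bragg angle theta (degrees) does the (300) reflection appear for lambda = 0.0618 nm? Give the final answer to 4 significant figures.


d = a / sqrt(h^2+k^2+l^2)
d = 0.4285 / sqrt(9) = 0.142833 nm
lambda = 2*d*sin(theta)  =>  sin(theta) = lambda / (2*d)
sin(theta) = 0.0618 / (2 * 0.142833) = 0.216336
theta = 12.49 deg


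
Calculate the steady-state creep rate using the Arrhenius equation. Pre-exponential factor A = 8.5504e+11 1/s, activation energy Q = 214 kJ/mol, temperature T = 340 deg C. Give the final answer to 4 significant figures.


rate = A * exp(-Q / (R*T))
T = 340 + 273.15 = 613.15 K
rate = 8.5504e+11 * exp(-214e3 / (8.314 * 613.15))
rate = 5.018e-07 1/s


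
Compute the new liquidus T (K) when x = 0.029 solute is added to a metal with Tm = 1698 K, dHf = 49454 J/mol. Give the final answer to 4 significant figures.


dT = R*Tm^2*x / dHf
dT = 8.314 * 1698^2 * 0.029 / 49454
dT = 14.0567 K
T_new = 1698 - 14.0567 = 1684 K


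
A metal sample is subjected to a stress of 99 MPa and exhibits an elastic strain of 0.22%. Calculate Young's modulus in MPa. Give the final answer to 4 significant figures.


E = sigma / epsilon
epsilon = 0.22% = 2.2e-03
E = 99 / 2.2e-03
E = 45000 MPa


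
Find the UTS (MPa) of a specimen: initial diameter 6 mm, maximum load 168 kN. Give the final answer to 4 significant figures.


A0 = pi*(d/2)^2 = pi*(6/2)^2 = 28.2743 mm^2
UTS = F_max / A0 = 168*1000 / 28.2743
UTS = 5942 MPa


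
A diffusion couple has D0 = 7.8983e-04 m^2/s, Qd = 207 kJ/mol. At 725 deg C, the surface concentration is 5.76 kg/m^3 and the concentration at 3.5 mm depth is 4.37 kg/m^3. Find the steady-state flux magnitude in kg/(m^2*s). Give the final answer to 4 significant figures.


Step 1: D = D0 * exp(-Qd/(R*T))
T = 725 + 273.15 = 998.15 K
D = 7.8983e-04 * exp(-207e3 / (8.314 * 998.15)) = 1.1602e-14 m^2/s
Step 2: J = D * (C1 - C2) / dx
J = 1.1602e-14 * (5.76 - 4.37) / 3.5e-03
J = 4.608e-12 kg/(m^2*s)


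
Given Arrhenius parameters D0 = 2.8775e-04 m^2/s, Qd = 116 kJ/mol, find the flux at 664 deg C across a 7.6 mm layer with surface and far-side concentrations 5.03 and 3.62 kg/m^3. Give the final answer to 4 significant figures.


Step 1: D = D0 * exp(-Qd/(R*T))
T = 664 + 273.15 = 937.15 K
D = 2.8775e-04 * exp(-116e3 / (8.314 * 937.15)) = 9.84469e-11 m^2/s
Step 2: J = D * (C1 - C2) / dx
J = 9.84469e-11 * (5.03 - 3.62) / 7.6e-03
J = 1.826e-08 kg/(m^2*s)


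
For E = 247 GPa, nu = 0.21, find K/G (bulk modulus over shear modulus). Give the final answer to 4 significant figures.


G = E / (2*(1+nu))
G = 247 / (2*(1+0.21)) = 102.066 GPa
K = E / (3*(1-2*nu))
K = 247 / (3*(1-2*0.21)) = 141.954 GPa
K/G = 141.954 / 102.066 = 1.391


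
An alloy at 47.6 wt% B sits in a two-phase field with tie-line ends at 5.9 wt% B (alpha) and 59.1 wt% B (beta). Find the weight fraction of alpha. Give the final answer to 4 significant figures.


f_alpha = (C_beta - C0) / (C_beta - C_alpha)
f_alpha = (59.1 - 47.6) / (59.1 - 5.9)
f_alpha = 0.2162


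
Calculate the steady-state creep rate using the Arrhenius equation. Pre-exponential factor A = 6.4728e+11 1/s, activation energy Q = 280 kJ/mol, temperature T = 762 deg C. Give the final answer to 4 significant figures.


rate = A * exp(-Q / (R*T))
T = 762 + 273.15 = 1035.15 K
rate = 6.4728e+11 * exp(-280e3 / (8.314 * 1035.15))
rate = 4.803e-03 1/s


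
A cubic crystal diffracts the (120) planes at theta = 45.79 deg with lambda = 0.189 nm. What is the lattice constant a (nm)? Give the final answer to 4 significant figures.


d = lambda / (2*sin(theta))
d = 0.189 / (2*sin(45.79 deg))
d = 0.131838 nm
a = d * sqrt(h^2+k^2+l^2) = 0.131838 * sqrt(5)
a = 0.2948 nm


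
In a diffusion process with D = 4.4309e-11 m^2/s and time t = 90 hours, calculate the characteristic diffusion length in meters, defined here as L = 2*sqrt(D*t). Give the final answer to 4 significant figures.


t = 90 hr = 324000 s
Diffusion length = 2*sqrt(D*t)
= 2*sqrt(4.4309e-11 * 324000)
= 7.578e-03 m


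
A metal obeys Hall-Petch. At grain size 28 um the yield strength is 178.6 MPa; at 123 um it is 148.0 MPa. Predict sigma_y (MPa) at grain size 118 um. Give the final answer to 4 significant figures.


sigma_y = sigma0 + k / sqrt(d)
1/sqrt(d1) = 1/sqrt(2.8e-05) = 188.982;  1/sqrt(d2) = 90.167
k = (sigma1 - sigma2) / (1/sqrt(d1) - 1/sqrt(d2)) = (178.6 - 148.0) / (188.982 - 90.167) = 0.309669 MPa*m^0.5
sigma0 = sigma1 - k/sqrt(d1) = 178.6 - 0.309669*188.982 = 120.078 MPa
sigma_y(d3) = 120.078 + 0.309669 / sqrt(1.18e-04) = 148.6 MPa


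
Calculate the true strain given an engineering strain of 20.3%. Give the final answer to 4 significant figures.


epsilon_true = ln(1 + epsilon_eng)
epsilon_true = ln(1 + 0.203)
epsilon_true = 0.1848


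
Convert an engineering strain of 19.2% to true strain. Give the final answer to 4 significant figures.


epsilon_true = ln(1 + epsilon_eng)
epsilon_true = ln(1 + 0.192)
epsilon_true = 0.1756


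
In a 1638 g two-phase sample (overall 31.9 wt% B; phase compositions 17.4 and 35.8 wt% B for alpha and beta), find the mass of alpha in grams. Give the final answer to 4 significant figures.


f_alpha = (C_beta - C0) / (C_beta - C_alpha)
f_alpha = (35.8 - 31.9) / (35.8 - 17.4) = 0.211957
m_alpha = f_alpha * m_total = 0.211957 * 1638 = 347.2 g


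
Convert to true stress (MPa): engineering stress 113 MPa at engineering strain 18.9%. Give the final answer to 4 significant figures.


sigma_true = sigma_eng * (1 + epsilon_eng)
sigma_true = 113 * (1 + 0.189)
sigma_true = 134.4 MPa


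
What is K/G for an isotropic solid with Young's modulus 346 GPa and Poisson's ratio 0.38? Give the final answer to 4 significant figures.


G = E / (2*(1+nu))
G = 346 / (2*(1+0.38)) = 125.362 GPa
K = E / (3*(1-2*nu))
K = 346 / (3*(1-2*0.38)) = 480.556 GPa
K/G = 480.556 / 125.362 = 3.833


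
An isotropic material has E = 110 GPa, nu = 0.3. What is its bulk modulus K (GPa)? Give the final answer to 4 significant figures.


K = E / (3*(1-2*nu))
K = 110 / (3*(1-2*0.3))
K = 91.67 GPa


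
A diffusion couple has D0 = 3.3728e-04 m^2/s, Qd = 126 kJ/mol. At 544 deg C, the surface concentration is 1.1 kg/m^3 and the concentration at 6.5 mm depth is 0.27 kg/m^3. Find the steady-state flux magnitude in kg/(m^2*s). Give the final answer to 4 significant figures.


Step 1: D = D0 * exp(-Qd/(R*T))
T = 544 + 273.15 = 817.15 K
D = 3.3728e-04 * exp(-126e3 / (8.314 * 817.15)) = 2.97446e-12 m^2/s
Step 2: J = D * (C1 - C2) / dx
J = 2.97446e-12 * (1.1 - 0.27) / 6.5e-03
J = 3.798e-10 kg/(m^2*s)


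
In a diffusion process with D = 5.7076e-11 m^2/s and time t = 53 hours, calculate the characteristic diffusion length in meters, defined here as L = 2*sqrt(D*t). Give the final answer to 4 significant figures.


t = 53 hr = 190800 s
Diffusion length = 2*sqrt(D*t)
= 2*sqrt(5.7076e-11 * 190800)
= 6.6e-03 m


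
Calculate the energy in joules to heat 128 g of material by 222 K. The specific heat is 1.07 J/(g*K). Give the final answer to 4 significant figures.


Q = m * cp * dT
Q = 128 * 1.07 * 222
Q = 30410 J


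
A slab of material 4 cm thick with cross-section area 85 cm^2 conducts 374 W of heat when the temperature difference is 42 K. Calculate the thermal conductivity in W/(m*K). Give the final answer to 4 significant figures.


k = Q*L / (A*dT)
L = 0.04 m, A = 8.5e-03 m^2
k = 374 * 0.04 / (8.5e-03 * 42)
k = 41.9 W/(m*K)


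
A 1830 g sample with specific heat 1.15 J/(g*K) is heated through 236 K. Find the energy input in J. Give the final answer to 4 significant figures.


Q = m * cp * dT
Q = 1830 * 1.15 * 236
Q = 496700 J


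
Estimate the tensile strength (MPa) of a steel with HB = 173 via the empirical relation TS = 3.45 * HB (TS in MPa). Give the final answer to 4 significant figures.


TS (MPa) = 3.45 * HB
TS = 3.45 * 173
TS = 596.9 MPa


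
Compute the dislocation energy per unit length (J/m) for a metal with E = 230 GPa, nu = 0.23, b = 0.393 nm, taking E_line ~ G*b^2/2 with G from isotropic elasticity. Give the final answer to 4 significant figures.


Step 1: G = E / (2*(1+nu))
G = 230 / (2*(1+0.23)) = 93.4959 GPa = 9.34959e+10 Pa
Step 2: E_line = G*b^2/2
b = 0.393 nm = 3.93e-10 m
E_line = 0.5 * 9.34959e+10 * (3.93e-10)^2 = 7.22e-09 J/m


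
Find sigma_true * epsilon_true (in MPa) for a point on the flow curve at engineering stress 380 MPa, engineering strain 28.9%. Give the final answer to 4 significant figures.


sigma_true = sigma_eng * (1 + epsilon_eng)
sigma_true = 380 * (1 + 0.289) = 489.82 MPa
epsilon_true = ln(1 + epsilon_eng)
epsilon_true = ln(1 + 0.289) = 0.253867
sigma_true * epsilon_true = 489.82 * 0.253867 = 124.3 MPa


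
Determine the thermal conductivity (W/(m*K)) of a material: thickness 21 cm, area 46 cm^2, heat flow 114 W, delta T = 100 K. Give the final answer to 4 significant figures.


k = Q*L / (A*dT)
L = 0.21 m, A = 4.6e-03 m^2
k = 114 * 0.21 / (4.6e-03 * 100)
k = 52.04 W/(m*K)


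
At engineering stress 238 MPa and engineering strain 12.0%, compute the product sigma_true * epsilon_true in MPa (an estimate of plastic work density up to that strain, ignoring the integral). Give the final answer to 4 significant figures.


sigma_true = sigma_eng * (1 + epsilon_eng)
sigma_true = 238 * (1 + 0.12) = 266.56 MPa
epsilon_true = ln(1 + epsilon_eng)
epsilon_true = ln(1 + 0.12) = 0.113329
sigma_true * epsilon_true = 266.56 * 0.113329 = 30.21 MPa


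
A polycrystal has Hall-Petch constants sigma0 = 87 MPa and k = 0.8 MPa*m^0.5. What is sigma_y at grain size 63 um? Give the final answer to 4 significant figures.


sigma_y = sigma0 + k / sqrt(d)
d = 63 um = 6.3e-05 m
sigma_y = 87 + 0.8 / sqrt(6.3e-05)
sigma_y = 187.8 MPa


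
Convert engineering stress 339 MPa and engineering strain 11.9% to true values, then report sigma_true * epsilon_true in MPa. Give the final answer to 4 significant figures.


sigma_true = sigma_eng * (1 + epsilon_eng)
sigma_true = 339 * (1 + 0.119) = 379.341 MPa
epsilon_true = ln(1 + epsilon_eng)
epsilon_true = ln(1 + 0.119) = 0.112435
sigma_true * epsilon_true = 379.341 * 0.112435 = 42.65 MPa


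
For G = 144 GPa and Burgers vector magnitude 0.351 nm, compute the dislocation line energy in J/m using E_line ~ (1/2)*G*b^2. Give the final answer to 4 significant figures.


E = G*b^2/2
b = 0.351 nm = 3.51e-10 m
G = 144 GPa = 1.44e+11 Pa
E = 0.5 * 1.44e+11 * (3.51e-10)^2
E = 8.87e-09 J/m


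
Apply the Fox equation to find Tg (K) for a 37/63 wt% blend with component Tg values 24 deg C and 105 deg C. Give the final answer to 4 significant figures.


1/Tg = w1/Tg1 + w2/Tg2 (in Kelvin)
Tg1 = 297.15 K, Tg2 = 378.15 K
1/Tg = 0.37/297.15 + 0.63/378.15
Tg = 343.5 K


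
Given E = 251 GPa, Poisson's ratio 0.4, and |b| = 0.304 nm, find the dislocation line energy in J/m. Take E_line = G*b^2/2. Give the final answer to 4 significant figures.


Step 1: G = E / (2*(1+nu))
G = 251 / (2*(1+0.4)) = 89.6429 GPa = 8.96429e+10 Pa
Step 2: E_line = G*b^2/2
b = 0.304 nm = 3.04e-10 m
E_line = 0.5 * 8.96429e+10 * (3.04e-10)^2 = 4.142e-09 J/m


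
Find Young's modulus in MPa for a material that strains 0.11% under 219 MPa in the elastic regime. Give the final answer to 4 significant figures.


E = sigma / epsilon
epsilon = 0.11% = 1.1e-03
E = 219 / 1.1e-03
E = 199100 MPa


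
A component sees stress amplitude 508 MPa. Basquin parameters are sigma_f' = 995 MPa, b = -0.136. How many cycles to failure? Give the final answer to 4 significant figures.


sigma_a = sigma_f' * (2*Nf)^b
2*Nf = (sigma_a / sigma_f')^(1/b)
2*Nf = (508 / 995)^(1/-0.136)
2*Nf = 140.204
Nf = 70.1 cycles


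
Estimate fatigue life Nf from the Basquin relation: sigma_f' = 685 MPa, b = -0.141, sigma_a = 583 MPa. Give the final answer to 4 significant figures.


sigma_a = sigma_f' * (2*Nf)^b
2*Nf = (sigma_a / sigma_f')^(1/b)
2*Nf = (583 / 685)^(1/-0.141)
2*Nf = 3.13769
Nf = 1.569 cycles


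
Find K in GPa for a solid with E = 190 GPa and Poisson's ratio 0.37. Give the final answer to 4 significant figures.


K = E / (3*(1-2*nu))
K = 190 / (3*(1-2*0.37))
K = 243.6 GPa


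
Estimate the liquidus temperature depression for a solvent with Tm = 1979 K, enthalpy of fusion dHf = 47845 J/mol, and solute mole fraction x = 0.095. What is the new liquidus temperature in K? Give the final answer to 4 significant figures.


dT = R*Tm^2*x / dHf
dT = 8.314 * 1979^2 * 0.095 / 47845
dT = 64.653 K
T_new = 1979 - 64.653 = 1914 K


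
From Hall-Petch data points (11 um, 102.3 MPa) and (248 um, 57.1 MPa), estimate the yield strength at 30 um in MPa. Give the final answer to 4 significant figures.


sigma_y = sigma0 + k / sqrt(d)
1/sqrt(d1) = 1/sqrt(1.1e-05) = 301.511;  1/sqrt(d2) = 63.5001
k = (sigma1 - sigma2) / (1/sqrt(d1) - 1/sqrt(d2)) = (102.3 - 57.1) / (301.511 - 63.5001) = 0.189907 MPa*m^0.5
sigma0 = sigma1 - k/sqrt(d1) = 102.3 - 0.189907*301.511 = 45.0409 MPa
sigma_y(d3) = 45.0409 + 0.189907 / sqrt(3e-05) = 79.71 MPa


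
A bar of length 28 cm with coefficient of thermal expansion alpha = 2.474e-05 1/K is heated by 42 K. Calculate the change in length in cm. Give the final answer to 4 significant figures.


dL = L0 * alpha * dT
dL = 28 * 2.474e-05 * 42
dL = 0.02909 cm


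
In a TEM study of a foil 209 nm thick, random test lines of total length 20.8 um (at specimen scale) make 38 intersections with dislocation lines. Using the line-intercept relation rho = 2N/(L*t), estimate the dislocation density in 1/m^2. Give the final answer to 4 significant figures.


rho = 2N / (L * t)
L = 20.8 um = 2.08e-05 m, t = 209 nm = 2.09e-07 m
rho = 2 * 38 / (2.08e-05 * 2.09e-07)
rho = 1.748e+13 1/m^2


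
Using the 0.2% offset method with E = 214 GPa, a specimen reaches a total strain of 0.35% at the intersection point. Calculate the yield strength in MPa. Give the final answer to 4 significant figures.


Offset strain = 0.002
Elastic strain at yield = total_strain - offset = 3.5e-03 - 0.002 = 1.5e-03
sigma_y = E * elastic_strain = 214000 * 1.5e-03
sigma_y = 321 MPa


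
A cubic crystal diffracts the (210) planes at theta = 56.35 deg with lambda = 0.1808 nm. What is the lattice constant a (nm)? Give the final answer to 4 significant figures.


d = lambda / (2*sin(theta))
d = 0.1808 / (2*sin(56.35 deg))
d = 0.108597 nm
a = d * sqrt(h^2+k^2+l^2) = 0.108597 * sqrt(5)
a = 0.2428 nm


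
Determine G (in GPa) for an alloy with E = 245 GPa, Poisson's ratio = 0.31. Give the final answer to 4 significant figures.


G = E / (2*(1+nu))
G = 245 / (2*(1+0.31))
G = 93.51 GPa


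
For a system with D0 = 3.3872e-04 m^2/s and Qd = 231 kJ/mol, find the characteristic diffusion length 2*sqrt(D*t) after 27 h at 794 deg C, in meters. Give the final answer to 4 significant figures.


Step 1: D = D0 * exp(-Qd/(R*T))
T = 1067.15 K
D = 3.3872e-04 * exp(-231e3 / (8.314 * 1067.15)) = 1.66914e-15 m^2/s
Step 2: L = 2*sqrt(D*t)
t = 27 h = 97200 s
L = 2*sqrt(1.66914e-15 * 97200) = 2.547e-05 m


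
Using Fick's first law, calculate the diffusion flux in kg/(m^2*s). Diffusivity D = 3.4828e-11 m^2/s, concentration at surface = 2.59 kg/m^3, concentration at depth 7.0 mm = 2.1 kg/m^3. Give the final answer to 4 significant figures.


J = -D * (dC/dx) = D * (C1 - C2) / dx
J = 3.4828e-11 * (2.59 - 2.1) / 7e-03
J = 2.438e-09 kg/(m^2*s)


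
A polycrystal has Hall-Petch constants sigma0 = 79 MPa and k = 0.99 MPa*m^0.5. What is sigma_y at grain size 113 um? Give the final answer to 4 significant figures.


sigma_y = sigma0 + k / sqrt(d)
d = 113 um = 1.13e-04 m
sigma_y = 79 + 0.99 / sqrt(1.13e-04)
sigma_y = 172.1 MPa


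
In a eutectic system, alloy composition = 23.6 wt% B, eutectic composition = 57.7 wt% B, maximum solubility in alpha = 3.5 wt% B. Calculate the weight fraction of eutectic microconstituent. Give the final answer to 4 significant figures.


f_primary = (C_e - C0) / (C_e - C_alpha_max)
f_primary = (57.7 - 23.6) / (57.7 - 3.5)
f_primary = 0.629151
f_eutectic = 1 - 0.629151 = 0.3708


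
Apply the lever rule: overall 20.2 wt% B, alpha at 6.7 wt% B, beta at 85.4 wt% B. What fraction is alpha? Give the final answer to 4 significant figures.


f_alpha = (C_beta - C0) / (C_beta - C_alpha)
f_alpha = (85.4 - 20.2) / (85.4 - 6.7)
f_alpha = 0.8285


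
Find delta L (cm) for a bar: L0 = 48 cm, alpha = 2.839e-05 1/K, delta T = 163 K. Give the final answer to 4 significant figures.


dL = L0 * alpha * dT
dL = 48 * 2.839e-05 * 163
dL = 0.2221 cm


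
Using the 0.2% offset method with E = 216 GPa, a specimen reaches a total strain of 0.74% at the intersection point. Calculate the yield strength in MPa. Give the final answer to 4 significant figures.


Offset strain = 0.002
Elastic strain at yield = total_strain - offset = 7.4e-03 - 0.002 = 5.4e-03
sigma_y = E * elastic_strain = 216000 * 5.4e-03
sigma_y = 1166 MPa
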